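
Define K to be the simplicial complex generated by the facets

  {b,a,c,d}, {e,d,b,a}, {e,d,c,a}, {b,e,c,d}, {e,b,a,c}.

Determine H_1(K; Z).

Take the total order a < b < c < d < e on the vertex set. Then K (dimension 3) consists of the simplices:

  0-simplices (5): a, b, c, d, e
  1-simplices (10): ab, ac, ad, ae, bc, bd, be, cd, ce, de
  2-simplices (10): abc, abd, abe, acd, ace, ade, bcd, bce, bde, cde
  3-simplices (5): abcd, abce, abde, acde, bcde

giving chain groups C_0 ≅ Z^5, C_1 ≅ Z^10, C_2 ≅ Z^10, C_3 ≅ Z^5.

∂_1: C_1 → C_0 is given by ∂[p,q] = [q] − [p].
The 5×10 boundary matrix has rank 4 and Smith normal form diag(1,1,1,1).

Boundary ∂_2: C_2 → C_1 sends each 2-simplex [p,q,r] to [q,r] − [p,r] + [p,q]. For instance
  ∂abe = be − ae + ab,
  ∂ade = de − ae + ad.
As a 10×10 matrix over Z this has rank 6, with invariant factors (1,1,1,1,1,1).

Boundary ∂_3: C_3 → C_2 sends each 3-simplex σ to the alternating sum Σ_i (−1)^i (σ with its i-th vertex removed). For instance
  ∂abcd = bcd − acd + abd − abc,
  ∂bcde = cde − bde + bce − bcd.
This gives a 10×5 integer matrix of rank 4; reducing to Smith normal form yields diagonal entries (1,1,1,1).

Now H_k = ker ∂_k / im ∂_{k+1}, so:

  H_1: rank ker ∂_1 − rank ∂_2 = (10 − 4) − 6 = 0, and the invariant factors of ∂_2 are all 1, so H_1 = 0.

H_1 = 0.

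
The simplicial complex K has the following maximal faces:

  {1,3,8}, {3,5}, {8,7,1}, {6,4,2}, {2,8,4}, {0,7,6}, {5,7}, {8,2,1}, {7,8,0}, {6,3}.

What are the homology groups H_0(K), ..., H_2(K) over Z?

H_0 ≅ Z,  H_1 ≅ Z^3,  H_2 = 0.

K has 9 vertices, 18 edges, 7 triangles.
rank ∂_0 = 0, rank ∂_1 = 8 ⇒ b_0 = 9 − 0 − 8 = 1; all invariant factors of ∂_1 are 1 so no torsion. So H_0 ≅ Z.
rank ∂_1 = 8, rank ∂_2 = 7 ⇒ b_1 = 18 − 8 − 7 = 3; all invariant factors of ∂_2 are 1 so no torsion. So H_1 ≅ Z^3.
rank ∂_2 = 7, rank ∂_3 = 0 ⇒ b_2 = 7 − 7 − 0 = 0. So H_2 ≅ 0.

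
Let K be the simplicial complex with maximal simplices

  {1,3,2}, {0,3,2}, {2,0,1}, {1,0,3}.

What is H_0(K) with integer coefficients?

Take the total order 0 < 1 < 2 < 3 on the vertex set. Then K (dimension 2) consists of the simplices:

  0-simplices (4): [0], [1], [2], [3]
  1-simplices (6): [0,1], [0,2], [0,3], [1,2], [1,3], [2,3]
  2-simplices (4): [0,1,2], [0,1,3], [0,2,3], [1,2,3]

so the chain groups are C_0 ≅ Z^4, C_1 ≅ Z^6, C_2 ≅ Z^4.

The boundary map ∂_1: C_1 → C_0 is given by ∂[p,q] = [q] − [p]. For instance
  ∂[0,3] = [3] − [0].
This gives a 4×6 integer matrix of rank 3; reducing to Smith normal form yields diagonal entries (1,1,1).

Boundary ∂_2: C_2 → C_1 sends each 2-simplex [p,q,r] to [q,r] − [p,r] + [p,q]. For instance
  ∂[1,2,3] = [2,3] − [1,3] + [1,2],
  ∂[0,2,3] = [2,3] − [0,3] + [0,2].
The resulting 6×4 matrix has rank 3, and its Smith normal form has invariant factors (1,1,1).

From H_k ≅ ker(∂_k) / im(∂_{k+1}) we obtain:

  H_0: rank C_0 − rank ∂_1 = 4 − 3 = 1, and the invariant factors of ∂_1 are all 1, so H_0 ≅ Z.

H_0 ≅ Z.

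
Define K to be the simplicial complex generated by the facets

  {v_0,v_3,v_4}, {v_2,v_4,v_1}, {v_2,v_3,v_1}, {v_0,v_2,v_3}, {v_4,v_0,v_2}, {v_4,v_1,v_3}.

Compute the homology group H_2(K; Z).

H_2 ≅ Z.

Fix the vertex order v_0 < v_1 < v_2 < v_3 < v_4 and write every simplex with vertices in increasing order. Then dim K = 2 and the simplices of K are:

  0-simplices (5): [v_0], [v_1], [v_2], [v_3], [v_4]
  1-simplices (9): [v_0,v_2], [v_0,v_3], [v_0,v_4], [v_1,v_2], [v_1,v_3], [v_1,v_4], [v_2,v_3], [v_2,v_4], [v_3,v_4]
  2-simplices (6): [v_0,v_2,v_3], [v_0,v_2,v_4], [v_0,v_3,v_4], [v_1,v_2,v_3], [v_1,v_2,v_4], [v_1,v_3,v_4]

giving chain groups C_0 ≅ Z^5, C_1 ≅ Z^9, C_2 ≅ Z^6.

The boundary map ∂_1: C_1 → C_0 maps an edge to its endpoints' difference, ∂[p,q] = q − p. For instance
  ∂[v_1,v_4] = [v_4] − [v_1].
This gives a 5×9 integer matrix of rank 4; reducing to Smith normal form yields diagonal entries (1,1,1,1).

Boundary ∂_2: C_2 → C_1 sends each 2-simplex [p,q,r] to [q,r] − [p,r] + [p,q]. For instance
  ∂[v_1,v_2,v_3] = [v_2,v_3] − [v_1,v_3] + [v_1,v_2],
  ∂[v_1,v_3,v_4] = [v_3,v_4] − [v_1,v_4] + [v_1,v_3].
The resulting 9×6 matrix has rank 5, and its Smith normal form has invariant factors (1,1,1,1,1).

Reading off H_k = ker ∂_k / im ∂_{k+1}:

  H_2: rank ker ∂_2 − rank ∂_3 = (6 − 5) − 0 = 1, and there is no ∂_3, so H_2 = Z.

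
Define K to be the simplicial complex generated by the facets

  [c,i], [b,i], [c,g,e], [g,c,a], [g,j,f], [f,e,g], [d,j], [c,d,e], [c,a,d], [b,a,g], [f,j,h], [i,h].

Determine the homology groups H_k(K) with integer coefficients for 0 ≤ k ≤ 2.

We work with the vertex ordering a < b < c < d < e < f < g < h < i < j. The simplices of K, each written with vertices in increasing order, are:

  0-simplices (10): a, b, c, d, e, f, g, h, i, j
  1-simplices (20): ab, ac, ad, ag, bg, bi, cd, ce, cg, ci, de, dj, ef, eg, fg, fh, fj, gj, hi, hj
  2-simplices (8): abg, acd, acg, cde, ceg, efg, fgj, fhj

giving chain groups C_0 ≅ Z^10, C_1 ≅ Z^20, C_2 ≅ Z^8.

The boundary map ∂_1: C_1 → C_0 is given by ∂[p,q] = [q] − [p]. For instance
  ∂fj = j − f.
The resulting 10×20 matrix has rank 9, and its Smith normal form has invariant factors (1,1,1,1,1,1,1,1,1).

Boundary ∂_2: C_2 → C_1 maps a triangle to the signed sum of its edges. For instance
  ∂acd = cd − ad + ac,
  ∂fgj = gj − fj + fg.
This gives a 20×8 integer matrix of rank 8; reducing to Smith normal form yields diagonal entries (1,1,1,1,1,1,1,1).

Computing H_k = (kernel of ∂_k) / (image of ∂_{k+1}):

  H_0: rank C_0 − rank ∂_1 = 10 − 9 = 1, and the invariant factors of ∂_1 are all 1, so H_0 ≅ Z.
  H_1: rank ker ∂_1 − rank ∂_2 = (20 − 9) − 8 = 3, and the invariant factors of ∂_2 are all 1, so H_1 ≅ Z^3.
  H_2: rank ker ∂_2 − rank ∂_3 = (8 − 8) − 0 = 0, and there is no ∂_3, so H_2 ≅ 0.

As a check, the Euler characteristic is 10 − 20 + 8 = -2, which agrees with 1 − 3 + 0 = -2.

H_0 ≅ Z,  H_1 ≅ Z^3,  H_2 = 0.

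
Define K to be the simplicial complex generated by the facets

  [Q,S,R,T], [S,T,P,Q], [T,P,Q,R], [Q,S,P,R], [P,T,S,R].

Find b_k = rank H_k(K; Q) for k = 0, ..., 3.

b_0 = 1, b_1 = 0, b_2 = 0, b_3 = 1.

K has 5 vertices, 10 edges, 10 triangles, 5 3-simplices.
rank ∂_0 = 0, rank ∂_1 = 4 ⇒ b_0 = 5 − 0 − 4 = 1; all invariant factors of ∂_1 are 1 so no torsion. So H_0 = Z.
rank ∂_1 = 4, rank ∂_2 = 6 ⇒ b_1 = 10 − 4 − 6 = 0; all invariant factors of ∂_2 are 1 so no torsion. So H_1 = 0.
rank ∂_2 = 6, rank ∂_3 = 4 ⇒ b_2 = 10 − 6 − 4 = 0; all invariant factors of ∂_3 are 1 so no torsion. So H_2 = 0.
rank ∂_3 = 4, rank ∂_4 = 0 ⇒ b_3 = 5 − 4 − 0 = 1. So H_3 = Z.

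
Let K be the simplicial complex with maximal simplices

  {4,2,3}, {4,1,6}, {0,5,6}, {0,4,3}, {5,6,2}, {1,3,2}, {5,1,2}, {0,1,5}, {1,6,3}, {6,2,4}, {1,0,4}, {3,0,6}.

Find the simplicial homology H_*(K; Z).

H_0 ≅ Z,  H_1 ≅ Z/2,  H_2 = 0.

Order the vertices as 0 < 1 < 2 < 3 < 4 < 5 < 6. Listing each simplex with vertices in this order, K has dimension 2 with simplices:

  0-simplices (7): [0], [1], [2], [3], [4], [5], [6]
  1-simplices (18): [0,1], [0,3], [0,4], [0,5], [0,6], [1,2], [1,3], [1,4], [1,5], [1,6], [2,3], [2,4], [2,5], [2,6], [3,4], [3,6], [4,6], [5,6]
  2-simplices (12): [0,1,4], [0,1,5], [0,3,4], [0,3,6], [0,5,6], [1,2,3], [1,2,5], [1,3,6], [1,4,6], [2,3,4], [2,4,6], [2,5,6]

so the chain groups are C_0 ≅ Z^7, C_1 ≅ Z^18, C_2 ≅ Z^12.

∂_1: C_1 → C_0 sends each edge [p,q] (with p < q) to q − p. For instance
  ∂[1,5] = [5] − [1].
The resulting 7×18 matrix has rank 6, and its Smith normal form has invariant factors (1,1,1,1,1,1).

Boundary ∂_2: C_2 → C_1 acts by ∂[p,q,r] = [q,r] − [p,r] + [p,q]. For instance
  ∂[1,2,3] = [2,3] − [1,3] + [1,2],
  ∂[2,4,6] = [4,6] − [2,6] + [2,4].
The 18×12 boundary matrix has rank 12 and Smith normal form diag(1,1,1,1,1,1,1,1,1,1,1,2).

Now H_k = ker ∂_k / im ∂_{k+1}, so:

  H_0: rank C_0 − rank ∂_1 = 7 − 6 = 1, and the invariant factors of ∂_1 are all 1, so H_0 ≅ Z.
  H_1: rank ker ∂_1 − rank ∂_2 = (18 − 6) − 12 = 0, and ∂_2 has invariant factor 2 > 1, so H_1 ≅ Z/2.
  H_2: rank ker ∂_2 − rank ∂_3 = (12 − 12) − 0 = 0, and there is no ∂_3, so H_2 ≅ 0.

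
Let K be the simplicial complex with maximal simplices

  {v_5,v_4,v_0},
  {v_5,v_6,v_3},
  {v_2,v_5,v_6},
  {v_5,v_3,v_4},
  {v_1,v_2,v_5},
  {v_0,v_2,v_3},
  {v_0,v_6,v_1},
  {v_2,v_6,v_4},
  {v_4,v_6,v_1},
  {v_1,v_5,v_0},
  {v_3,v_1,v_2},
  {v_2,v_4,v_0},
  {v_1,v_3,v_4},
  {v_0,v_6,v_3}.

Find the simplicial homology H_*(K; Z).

Fix the vertex order v_0 < v_1 < v_2 < v_3 < v_4 < v_5 < v_6 and write every simplex with vertices in increasing order. Then dim K = 2 and the simplices of K are:

  0-simplices (7): [v_0], [v_1], [v_2], [v_3], [v_4], [v_5], [v_6]
  1-simplices (21): (21 of them)
  2-simplices (14): (14 of them)

giving chain groups C_0 ≅ Z^7, C_1 ≅ Z^21, C_2 ≅ Z^14.

Boundary ∂_1: C_1 → C_0 maps an edge to its endpoints' difference, ∂[p,q] = q − p. For instance
  ∂[v_3,v_6] = [v_6] − [v_3].
As a 7×21 matrix over Z this has rank 6, with invariant factors (1,1,1,1,1,1).

The boundary map ∂_2: C_2 → C_1 maps a triangle to the signed sum of its edges. For instance
  ∂[v_2,v_5,v_6] = [v_5,v_6] − [v_2,v_6] + [v_2,v_5],
  ∂[v_0,v_3,v_6] = [v_3,v_6] − [v_0,v_6] + [v_0,v_3].
As a 21×14 matrix over Z this has rank 13, with invariant factors (1,1,1,1,1,1,1,1,1,1,1,1,1).

Computing H_k = (kernel of ∂_k) / (image of ∂_{k+1}):

  H_0: rank C_0 − rank ∂_1 = 7 − 6 = 1, and the invariant factors of ∂_1 are all 1, so H_0 ≅ Z.
  H_1: rank ker ∂_1 − rank ∂_2 = (21 − 6) − 13 = 2, and the invariant factors of ∂_2 are all 1, so H_1 ≅ Z^2.
  H_2: rank ker ∂_2 − rank ∂_3 = (14 − 13) − 0 = 1, and there is no ∂_3, so H_2 ≅ Z.

H_0 ≅ Z,  H_1 ≅ Z^2,  H_2 ≅ Z.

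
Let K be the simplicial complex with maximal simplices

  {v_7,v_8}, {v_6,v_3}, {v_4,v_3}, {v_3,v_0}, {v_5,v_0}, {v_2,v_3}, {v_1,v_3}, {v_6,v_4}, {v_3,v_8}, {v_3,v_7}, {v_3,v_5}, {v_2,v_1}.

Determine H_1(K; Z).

H_1 ≅ Z^4.

We work with the vertex ordering v_0 < v_1 < v_2 < v_3 < v_4 < v_5 < v_6 < v_7 < v_8. The simplices of K, each written with vertices in increasing order, are:

  0-simplices (9): [v_0], [v_1], [v_2], [v_3], [v_4], [v_5], [v_6], [v_7], [v_8]
  1-simplices (12): [v_0,v_3], [v_0,v_5], [v_1,v_2], [v_1,v_3], [v_2,v_3], [v_3,v_4], [v_3,v_5], [v_3,v_6], [v_3,v_7], [v_3,v_8], [v_4,v_6], [v_7,v_8]

giving chain groups C_0 ≅ Z^9, C_1 ≅ Z^12.

The boundary map ∂_1: C_1 → C_0 sends each edge [p,q] (with p < q) to q − p. For instance
  ∂[v_7,v_8] = [v_8] − [v_7].
As a 9×12 matrix over Z this has rank 8, with invariant factors (1,1,1,1,1,1,1,1).

Now H_k = ker ∂_k / im ∂_{k+1}, so:

  H_1: rank ker ∂_1 − rank ∂_2 = (12 − 8) − 0 = 4, and there is no ∂_2, so H_1 = Z^4.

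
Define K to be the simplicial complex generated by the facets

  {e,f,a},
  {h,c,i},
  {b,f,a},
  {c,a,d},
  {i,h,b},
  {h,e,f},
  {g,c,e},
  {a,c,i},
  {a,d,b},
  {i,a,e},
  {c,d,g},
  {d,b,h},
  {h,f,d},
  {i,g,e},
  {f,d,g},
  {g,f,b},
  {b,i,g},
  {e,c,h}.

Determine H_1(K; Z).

H_1 = Z ⊕ Z/2.

We work with the vertex ordering a < b < c < d < e < f < g < h < i. The simplices of K, each written with vertices in increasing order, are:

  0-simplices (9): a, b, c, d, e, f, g, h, i
  1-simplices (27): ab, ac, ad, ae, af, ai, bd, bf, bg, bh, bi, cd, ce, cg, ch, ci, df, dg, dh, ef, eg, eh, ei, fg, fh, gi, hi
  2-simplices (18): abd, abf, acd, aci, aef, aei, bdh, bfg, bgi, bhi, cdg, ceg, ceh, chi, dfg, dfh, efh, egi

Hence C_0 ≅ Z^9, C_1 ≅ Z^27, C_2 ≅ Z^18.

∂_1: C_1 → C_0 maps an edge to its endpoints' difference, ∂[p,q] = q − p.
The 9×27 boundary matrix has rank 8 and Smith normal form diag(1,1,1,1,1,1,1,1).

∂_2: C_2 → C_1 maps a triangle to the signed sum of its edges. For instance
  ∂aei = ei − ai + ae,
  ∂dfg = fg − dg + df.
This gives a 27×18 integer matrix of rank 18; reducing to Smith normal form yields diagonal entries (1,1,1,1,1,1,1,1,1,1,1,1,1,1,1,1,1,2).

Reading off H_k = ker ∂_k / im ∂_{k+1}:

  H_1: rank ker ∂_1 − rank ∂_2 = (27 − 8) − 18 = 1, and ∂_2 has invariant factor 2 > 1, so H_1 = Z ⊕ Z/2.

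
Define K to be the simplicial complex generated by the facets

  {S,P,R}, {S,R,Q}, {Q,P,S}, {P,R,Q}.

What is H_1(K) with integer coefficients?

H_1 = 0.

K has 4 vertices, 6 edges, 4 triangles.
rank ∂_1 = 3, rank ∂_2 = 3 ⇒ b_1 = 6 − 3 − 3 = 0; all invariant factors of ∂_2 are 1 so no torsion. So H_1 ≅ 0.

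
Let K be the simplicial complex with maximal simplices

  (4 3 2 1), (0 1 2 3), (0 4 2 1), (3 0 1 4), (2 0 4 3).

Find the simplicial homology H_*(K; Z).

H_0 = Z,  H_1 = 0,  H_2 = 0,  H_3 = Z.

Fix the vertex order 0 < 1 < 2 < 3 < 4 and write every simplex with vertices in increasing order. Then dim K = 3 and the simplices of K are:

  0-simplices (5): [0], [1], [2], [3], [4]
  1-simplices (10): [0,1], [0,2], [0,3], [0,4], [1,2], [1,3], [1,4], [2,3], [2,4], [3,4]
  2-simplices (10): [0,1,2], [0,1,3], [0,1,4], [0,2,3], [0,2,4], [0,3,4], [1,2,3], [1,2,4], [1,3,4], [2,3,4]
  3-simplices (5): [0,1,2,3], [0,1,2,4], [0,1,3,4], [0,2,3,4], [1,2,3,4]

giving chain groups C_0 ≅ Z^5, C_1 ≅ Z^10, C_2 ≅ Z^10, C_3 ≅ Z^5.

The boundary map ∂_1: C_1 → C_0 maps an edge to its endpoints' difference, ∂[p,q] = q − p. For instance
  ∂[1,3] = [3] − [1].
This gives a 5×10 integer matrix of rank 4; reducing to Smith normal form yields diagonal entries (1,1,1,1).

∂_2: C_2 → C_1 maps a triangle to the signed sum of its edges. For instance
  ∂[0,2,4] = [2,4] − [0,4] + [0,2],
  ∂[0,3,4] = [3,4] − [0,4] + [0,3].
The resulting 10×10 matrix has rank 6, and its Smith normal form has invariant factors (1,1,1,1,1,1).

Boundary ∂_3: C_3 → C_2 sends each 3-simplex σ to the alternating sum Σ_i (−1)^i (σ with its i-th vertex removed). For instance
  ∂[0,1,2,3] = [1,2,3] − [0,2,3] + [0,1,3] − [0,1,2],
  ∂[0,2,3,4] = [2,3,4] − [0,3,4] + [0,2,4] − [0,2,3].
The resulting 10×5 matrix has rank 4, and its Smith normal form has invariant factors (1,1,1,1).

Now H_k = ker ∂_k / im ∂_{k+1}, so:

  H_0: rank C_0 − rank ∂_1 = 5 − 4 = 1, and the invariant factors of ∂_1 are all 1, so H_0 = Z.
  H_1: rank ker ∂_1 − rank ∂_2 = (10 − 4) − 6 = 0, and the invariant factors of ∂_2 are all 1, so H_1 = 0.
  H_2: rank ker ∂_2 − rank ∂_3 = (10 − 6) − 4 = 0, and the invariant factors of ∂_3 are all 1, so H_2 = 0.
  H_3: rank ker ∂_3 − rank ∂_4 = (5 − 4) − 0 = 1, and there is no ∂_4, so H_3 = Z.

(K is a triangulation of the 3-sphere S^3.)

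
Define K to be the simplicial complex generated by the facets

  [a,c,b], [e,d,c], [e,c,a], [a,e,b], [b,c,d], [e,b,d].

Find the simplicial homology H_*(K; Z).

Take the total order a < b < c < d < e on the vertex set. Then K (dimension 2) consists of the simplices:

  0-simplices (5): a, b, c, d, e
  1-simplices (9): ab, ac, ae, bc, bd, be, cd, ce, de
  2-simplices (6): abc, abe, ace, bcd, bde, cde

giving chain groups C_0 ≅ Z^5, C_1 ≅ Z^9, C_2 ≅ Z^6.

The boundary map ∂_1: C_1 → C_0 sends each edge [p,q] (with p < q) to q − p. For instance
  ∂bc = c − b.
As a 5×9 matrix over Z this has rank 4, with invariant factors (1,1,1,1).

The boundary map ∂_2: C_2 → C_1 sends each 2-simplex [p,q,r] to [q,r] − [p,r] + [p,q]. For instance
  ∂bde = de − be + bd,
  ∂abe = be − ae + ab.
The 9×6 boundary matrix has rank 5 and Smith normal form diag(1,1,1,1,1).

From H_k ≅ ker(∂_k) / im(∂_{k+1}) we obtain:

  H_0: rank C_0 − rank ∂_1 = 5 − 4 = 1, and the invariant factors of ∂_1 are all 1, so H_0 ≅ Z.
  H_1: rank ker ∂_1 − rank ∂_2 = (9 − 4) − 5 = 0, and the invariant factors of ∂_2 are all 1, so H_1 ≅ 0.
  H_2: rank ker ∂_2 − rank ∂_3 = (6 − 5) − 0 = 1, and there is no ∂_3, so H_2 ≅ Z.

H_0 = Z,  H_1 = 0,  H_2 = Z.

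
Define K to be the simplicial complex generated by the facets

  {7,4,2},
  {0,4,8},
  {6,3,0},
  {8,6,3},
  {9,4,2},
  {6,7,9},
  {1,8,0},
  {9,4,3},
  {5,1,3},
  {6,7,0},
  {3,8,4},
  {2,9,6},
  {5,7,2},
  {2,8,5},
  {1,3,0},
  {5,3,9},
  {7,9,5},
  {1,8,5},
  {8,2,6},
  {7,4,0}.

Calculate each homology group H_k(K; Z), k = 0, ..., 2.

H_0 = Z,  H_1 = Z ⊕ Z/2Z,  H_2 = 0.

K has 10 vertices, 30 edges, 20 triangles.
rank ∂_0 = 0, rank ∂_1 = 9 ⇒ b_0 = 10 − 0 − 9 = 1; all invariant factors of ∂_1 are 1 so no torsion. So H_0 ≅ Z.
rank ∂_1 = 9, rank ∂_2 = 20 ⇒ b_1 = 30 − 9 − 20 = 1; ∂_2 has invariant factor(s) [2] giving torsion. So H_1 ≅ Z ⊕ Z/2Z.
rank ∂_2 = 20, rank ∂_3 = 0 ⇒ b_2 = 20 − 20 − 0 = 0. So H_2 ≅ 0.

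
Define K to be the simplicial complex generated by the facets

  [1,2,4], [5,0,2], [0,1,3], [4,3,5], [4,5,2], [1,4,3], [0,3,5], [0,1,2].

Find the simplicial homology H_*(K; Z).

H_0 = Z,  H_1 = 0,  H_2 = Z.

Take the total order 0 < 1 < 2 < 3 < 4 < 5 on the vertex set. Then K (dimension 2) consists of the simplices:

  0-simplices (6): [0], [1], [2], [3], [4], [5]
  1-simplices (12): [0,1], [0,2], [0,3], [0,5], [1,2], [1,3], [1,4], [2,4], [2,5], [3,4], [3,5], [4,5]
  2-simplices (8): [0,1,2], [0,1,3], [0,2,5], [0,3,5], [1,2,4], [1,3,4], [2,4,5], [3,4,5]

so the chain groups are C_0 ≅ Z^6, C_1 ≅ Z^12, C_2 ≅ Z^8.

∂_1: C_1 → C_0 sends each edge [p,q] (with p < q) to q − p.
As a 6×12 matrix over Z this has rank 5, with invariant factors (1,1,1,1,1).

Boundary ∂_2: C_2 → C_1 sends each 2-simplex [p,q,r] to [q,r] − [p,r] + [p,q]. For instance
  ∂[1,2,4] = [2,4] − [1,4] + [1,2],
  ∂[2,4,5] = [4,5] − [2,5] + [2,4].
The 12×8 boundary matrix has rank 7 and Smith normal form diag(1,1,1,1,1,1,1).

Computing H_k = (kernel of ∂_k) / (image of ∂_{k+1}):

  H_0: rank C_0 − rank ∂_1 = 6 − 5 = 1, and the invariant factors of ∂_1 are all 1, so H_0 = Z.
  H_1: rank ker ∂_1 − rank ∂_2 = (12 − 5) − 7 = 0, and the invariant factors of ∂_2 are all 1, so H_1 = 0.
  H_2: rank ker ∂_2 − rank ∂_3 = (8 − 7) − 0 = 1, and there is no ∂_3, so H_2 = Z.

As a check, the Euler characteristic is 6 − 12 + 8 = 2, which agrees with 1 − 0 + 1 = 2.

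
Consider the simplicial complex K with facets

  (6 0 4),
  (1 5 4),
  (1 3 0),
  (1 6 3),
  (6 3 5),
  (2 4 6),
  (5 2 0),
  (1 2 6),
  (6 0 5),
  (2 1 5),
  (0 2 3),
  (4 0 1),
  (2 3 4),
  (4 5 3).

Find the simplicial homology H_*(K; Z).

H_0 = Z,  H_1 = Z^2,  H_2 = Z.

Fix the vertex order 0 < 1 < 2 < 3 < 4 < 5 < 6 and write every simplex with vertices in increasing order. Then dim K = 2 and the simplices of K are:

  0-simplices (7): [0], [1], [2], [3], [4], [5], [6]
  1-simplices (21): [0,1], [0,2], [0,3], [0,4], [0,5], [0,6], [1,2], [1,3], [1,4], [1,5], [1,6], [2,3], [2,4], [2,5], [2,6], [3,4], [3,5], [3,6], [4,5], [4,6], [5,6]
  2-simplices (14): [0,1,3], [0,1,4], [0,2,3], [0,2,5], [0,4,6], [0,5,6], [1,2,5], [1,2,6], [1,3,6], [1,4,5], [2,3,4], [2,4,6], [3,4,5], [3,5,6]

so the chain groups are C_0 ≅ Z^7, C_1 ≅ Z^21, C_2 ≅ Z^14.

Boundary ∂_1: C_1 → C_0 sends each edge [p,q] (with p < q) to q − p. For instance
  ∂[0,4] = [4] − [0].
The 7×21 boundary matrix has rank 6 and Smith normal form diag(1,1,1,1,1,1).

The boundary map ∂_2: C_2 → C_1 acts by ∂[p,q,r] = [q,r] − [p,r] + [p,q]. For instance
  ∂[1,4,5] = [4,5] − [1,5] + [1,4],
  ∂[3,4,5] = [4,5] − [3,5] + [3,4].
As a 21×14 matrix over Z this has rank 13, with invariant factors (1,1,1,1,1,1,1,1,1,1,1,1,1).

Now H_k = ker ∂_k / im ∂_{k+1}, so:

  H_0: rank C_0 − rank ∂_1 = 7 − 6 = 1, and the invariant factors of ∂_1 are all 1, so H_0 ≅ Z.
  H_1: rank ker ∂_1 − rank ∂_2 = (21 − 6) − 13 = 2, and the invariant factors of ∂_2 are all 1, so H_1 ≅ Z^2.
  H_2: rank ker ∂_2 − rank ∂_3 = (14 − 13) − 0 = 1, and there is no ∂_3, so H_2 ≅ Z.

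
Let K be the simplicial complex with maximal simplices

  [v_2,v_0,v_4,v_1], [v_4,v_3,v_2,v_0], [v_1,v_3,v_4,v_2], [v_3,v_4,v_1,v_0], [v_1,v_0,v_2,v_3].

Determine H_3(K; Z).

We work with the vertex ordering v_0 < v_1 < v_2 < v_3 < v_4. The simplices of K, each written with vertices in increasing order, are:

  0-simplices (5): [v_0], [v_1], [v_2], [v_3], [v_4]
  1-simplices (10): [v_0,v_1], [v_0,v_2], [v_0,v_3], [v_0,v_4], [v_1,v_2], [v_1,v_3], [v_1,v_4], [v_2,v_3], [v_2,v_4], [v_3,v_4]
  2-simplices (10): [v_0,v_1,v_2], [v_0,v_1,v_3], [v_0,v_1,v_4], [v_0,v_2,v_3], [v_0,v_2,v_4], [v_0,v_3,v_4], [v_1,v_2,v_3], [v_1,v_2,v_4], [v_1,v_3,v_4], [v_2,v_3,v_4]
  3-simplices (5): [v_0,v_1,v_2,v_3], [v_0,v_1,v_2,v_4], [v_0,v_1,v_3,v_4], [v_0,v_2,v_3,v_4], [v_1,v_2,v_3,v_4]

Hence C_0 ≅ Z^5, C_1 ≅ Z^10, C_2 ≅ Z^10, C_3 ≅ Z^5.

∂_1: C_1 → C_0 sends each edge [p,q] (with p < q) to q − p. For instance
  ∂[v_2,v_4] = [v_4] − [v_2].
The 5×10 boundary matrix has rank 4 and Smith normal form diag(1,1,1,1).

The boundary map ∂_2: C_2 → C_1 maps a triangle to the signed sum of its edges. For instance
  ∂[v_1,v_3,v_4] = [v_3,v_4] − [v_1,v_4] + [v_1,v_3],
  ∂[v_0,v_2,v_4] = [v_2,v_4] − [v_0,v_4] + [v_0,v_2].
The 10×10 boundary matrix has rank 6 and Smith normal form diag(1,1,1,1,1,1).

Boundary ∂_3: C_3 → C_2 sends each 3-simplex σ to the alternating sum Σ_i (−1)^i (σ with its i-th vertex removed). For instance
  ∂[v_0,v_1,v_3,v_4] = [v_1,v_3,v_4] − [v_0,v_3,v_4] + [v_0,v_1,v_4] − [v_0,v_1,v_3],
  ∂[v_1,v_2,v_3,v_4] = [v_2,v_3,v_4] − [v_1,v_3,v_4] + [v_1,v_2,v_4] − [v_1,v_2,v_3].
The 10×5 boundary matrix has rank 4 and Smith normal form diag(1,1,1,1).

Computing H_k = (kernel of ∂_k) / (image of ∂_{k+1}):

  H_3: rank ker ∂_3 − rank ∂_4 = (5 − 4) − 0 = 1, and there is no ∂_4, so H_3 ≅ Z.

(K is a triangulation of the 3-sphere S^3.)

H_3 ≅ Z.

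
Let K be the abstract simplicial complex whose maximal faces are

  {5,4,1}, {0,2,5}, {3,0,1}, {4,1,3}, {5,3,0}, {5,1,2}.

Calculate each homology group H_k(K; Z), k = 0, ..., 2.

We work with the vertex ordering 0 < 1 < 2 < 3 < 4 < 5. The simplices of K, each written with vertices in increasing order, are:

  0-simplices (6): [0], [1], [2], [3], [4], [5]
  1-simplices (12): [0,1], [0,2], [0,3], [0,5], [1,2], [1,3], [1,4], [1,5], [2,5], [3,4], [3,5], [4,5]
  2-simplices (6): [0,1,3], [0,2,5], [0,3,5], [1,2,5], [1,3,4], [1,4,5]

so the chain groups are C_0 ≅ Z^6, C_1 ≅ Z^12, C_2 ≅ Z^6.

The boundary map ∂_1: C_1 → C_0 maps an edge to its endpoints' difference, ∂[p,q] = q − p.
The 6×12 boundary matrix has rank 5 and Smith normal form diag(1,1,1,1,1).

The boundary map ∂_2: C_2 → C_1 maps a triangle to the signed sum of its edges. For instance
  ∂[1,4,5] = [4,5] − [1,5] + [1,4],
  ∂[1,3,4] = [3,4] − [1,4] + [1,3].
The resulting 12×6 matrix has rank 6, and its Smith normal form has invariant factors (1,1,1,1,1,1).

From H_k ≅ ker(∂_k) / im(∂_{k+1}) we obtain:

  H_0: rank C_0 − rank ∂_1 = 6 − 5 = 1, and the invariant factors of ∂_1 are all 1, so H_0 ≅ Z.
  H_1: rank ker ∂_1 − rank ∂_2 = (12 − 5) − 6 = 1, and the invariant factors of ∂_2 are all 1, so H_1 ≅ Z.
  H_2: rank ker ∂_2 − rank ∂_3 = (6 − 6) − 0 = 0, and there is no ∂_3, so H_2 ≅ 0.

As a check, the Euler characteristic is 6 − 12 + 6 = 0, which agrees with 1 − 1 + 0 = 0.

H_0 ≅ Z,  H_1 ≅ Z,  H_2 = 0.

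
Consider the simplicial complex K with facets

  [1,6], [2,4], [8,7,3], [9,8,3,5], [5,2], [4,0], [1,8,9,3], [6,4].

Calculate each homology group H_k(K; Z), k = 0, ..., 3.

Order the vertices as 0 < 1 < 2 < 3 < 4 < 5 < 6 < 7 < 8 < 9. Listing each simplex with vertices in this order, K has dimension 3 with simplices:

  0-simplices (10): [0], [1], [2], [3], [4], [5], [6], [7], [8], [9]
  1-simplices (16): [0,4], [1,3], [1,6], [1,8], [1,9], [2,4], [2,5], [3,5], [3,7], [3,8], [3,9], [4,6], [5,8], [5,9], [7,8], [8,9]
  2-simplices (8): [1,3,8], [1,3,9], [1,8,9], [3,5,8], [3,5,9], [3,7,8], [3,8,9], [5,8,9]
  3-simplices (2): [1,3,8,9], [3,5,8,9]

Hence C_0 ≅ Z^10, C_1 ≅ Z^16, C_2 ≅ Z^8, C_3 ≅ Z^2.

∂_1: C_1 → C_0 sends each edge [p,q] (with p < q) to q − p. For instance
  ∂[2,5] = [5] − [2].
This gives a 10×16 integer matrix of rank 9; reducing to Smith normal form yields diagonal entries (1,1,1,1,1,1,1,1,1).

∂_2: C_2 → C_1 sends each 2-simplex [p,q,r] to [q,r] − [p,r] + [p,q]. For instance
  ∂[1,3,9] = [3,9] − [1,9] + [1,3],
  ∂[3,7,8] = [7,8] − [3,8] + [3,7].
As a 16×8 matrix over Z this has rank 6, with invariant factors (1,1,1,1,1,1).

∂_3: C_3 → C_2 sends each 3-simplex σ to the alternating sum Σ_i (−1)^i (σ with its i-th vertex removed). For instance
  ∂[1,3,8,9] = [3,8,9] − [1,8,9] + [1,3,9] − [1,3,8],
  ∂[3,5,8,9] = [5,8,9] − [3,8,9] + [3,5,9] − [3,5,8].
As a 8×2 matrix over Z this has rank 2, with invariant factors (1,1).

From H_k ≅ ker(∂_k) / im(∂_{k+1}) we obtain:

  H_0: rank C_0 − rank ∂_1 = 10 − 9 = 1, and the invariant factors of ∂_1 are all 1, so H_0 ≅ Z.
  H_1: rank ker ∂_1 − rank ∂_2 = (16 − 9) − 6 = 1, and the invariant factors of ∂_2 are all 1, so H_1 ≅ Z.
  H_2: rank ker ∂_2 − rank ∂_3 = (8 − 6) − 2 = 0, and the invariant factors of ∂_3 are all 1, so H_2 ≅ 0.
  H_3: rank ker ∂_3 − rank ∂_4 = (2 − 2) − 0 = 0, and there is no ∂_4, so H_3 ≅ 0.

As a check, the Euler characteristic is 10 − 16 + 8 − 2 = 0, which agrees with 1 − 1 + 0 − 0 = 0.

H_0 = Z,  H_1 = Z,  H_2 = 0,  H_3 = 0.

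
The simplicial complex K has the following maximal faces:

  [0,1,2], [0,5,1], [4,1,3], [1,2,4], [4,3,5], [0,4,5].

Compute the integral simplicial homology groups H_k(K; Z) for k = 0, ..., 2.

H_0 ≅ Z,  H_1 ≅ Z,  H_2 = 0.

Take the total order 0 < 1 < 2 < 3 < 4 < 5 on the vertex set. Then K (dimension 2) consists of the simplices:

  0-simplices (6): [0], [1], [2], [3], [4], [5]
  1-simplices (12): [0,1], [0,2], [0,4], [0,5], [1,2], [1,3], [1,4], [1,5], [2,4], [3,4], [3,5], [4,5]
  2-simplices (6): [0,1,2], [0,1,5], [0,4,5], [1,2,4], [1,3,4], [3,4,5]

giving chain groups C_0 ≅ Z^6, C_1 ≅ Z^12, C_2 ≅ Z^6.

Boundary ∂_1: C_1 → C_0 sends each edge [p,q] (with p < q) to q − p.
The 6×12 boundary matrix has rank 5 and Smith normal form diag(1,1,1,1,1).

∂_2: C_2 → C_1 sends each 2-simplex [p,q,r] to [q,r] − [p,r] + [p,q]. For instance
  ∂[0,1,5] = [1,5] − [0,5] + [0,1],
  ∂[1,2,4] = [2,4] − [1,4] + [1,2].
As a 12×6 matrix over Z this has rank 6, with invariant factors (1,1,1,1,1,1).

Reading off H_k = ker ∂_k / im ∂_{k+1}:

  H_0: rank C_0 − rank ∂_1 = 6 − 5 = 1, and the invariant factors of ∂_1 are all 1, so H_0 ≅ Z.
  H_1: rank ker ∂_1 − rank ∂_2 = (12 − 5) − 6 = 1, and the invariant factors of ∂_2 are all 1, so H_1 ≅ Z.
  H_2: rank ker ∂_2 − rank ∂_3 = (6 − 6) − 0 = 0, and there is no ∂_3, so H_2 ≅ 0.

(K is a triangulation of the cylinder S^1 x I.)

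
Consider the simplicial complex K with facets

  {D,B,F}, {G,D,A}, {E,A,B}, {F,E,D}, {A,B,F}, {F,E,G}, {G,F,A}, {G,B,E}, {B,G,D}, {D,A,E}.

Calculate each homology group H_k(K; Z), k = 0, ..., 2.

H_0 ≅ Z,  H_1 ≅ Z_2,  H_2 = 0.

Take the total order A < B < D < E < F < G on the vertex set. Then K (dimension 2) consists of the simplices:

  0-simplices (6): A, B, D, E, F, G
  1-simplices (15): AB, AD, AE, AF, AG, BD, BE, BF, BG, DE, DF, DG, EF, EG, FG
  2-simplices (10): ABE, ABF, ADE, ADG, AFG, BDF, BDG, BEG, DEF, EFG

Hence C_0 ≅ Z^6, C_1 ≅ Z^15, C_2 ≅ Z^10.

∂_1: C_1 → C_0 maps an edge to its endpoints' difference, ∂[p,q] = q − p. For instance
  ∂EF = F − E.
The 6×15 boundary matrix has rank 5 and Smith normal form diag(1,1,1,1,1).

Boundary ∂_2: C_2 → C_1 maps a triangle to the signed sum of its edges. For instance
  ∂DEF = EF − DF + DE,
  ∂BDF = DF − BF + BD.
The resulting 15×10 matrix has rank 10, and its Smith normal form has invariant factors (1,1,1,1,1,1,1,1,1,2).

From H_k ≅ ker(∂_k) / im(∂_{k+1}) we obtain:

  H_0: rank C_0 − rank ∂_1 = 6 − 5 = 1, and the invariant factors of ∂_1 are all 1, so H_0 = Z.
  H_1: rank ker ∂_1 − rank ∂_2 = (15 − 5) − 10 = 0, and ∂_2 has invariant factor 2 > 1, so H_1 = Z_2.
  H_2: rank ker ∂_2 − rank ∂_3 = (10 − 10) − 0 = 0, and there is no ∂_3, so H_2 = 0.

(K is a triangulation of the real projective plane RP^2.)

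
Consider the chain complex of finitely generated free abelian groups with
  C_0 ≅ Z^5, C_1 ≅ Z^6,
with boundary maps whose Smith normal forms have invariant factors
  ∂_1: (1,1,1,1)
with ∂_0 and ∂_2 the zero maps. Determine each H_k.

H_0 ≅ Z,  H_1 ≅ Z^2.

H_0: b_0 = 5 − 0 − 4 = 1; torsion from ∂_1 factors > 1: none. So H_0 ≅ Z.
H_1: b_1 = 6 − 4 − 0 = 2; torsion from ∂_2 factors > 1: none. So H_1 ≅ Z^2.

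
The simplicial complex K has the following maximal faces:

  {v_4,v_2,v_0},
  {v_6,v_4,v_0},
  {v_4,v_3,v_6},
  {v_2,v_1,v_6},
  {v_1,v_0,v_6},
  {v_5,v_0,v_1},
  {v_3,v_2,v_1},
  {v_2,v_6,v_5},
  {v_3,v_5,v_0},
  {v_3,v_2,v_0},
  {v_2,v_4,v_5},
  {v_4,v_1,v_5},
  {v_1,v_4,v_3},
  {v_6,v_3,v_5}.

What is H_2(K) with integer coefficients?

K has 7 vertices, 21 edges, 14 triangles.
rank ∂_2 = 13, rank ∂_3 = 0 ⇒ b_2 = 14 − 13 − 0 = 1. So H_2 ≅ Z.

H_2 ≅ Z.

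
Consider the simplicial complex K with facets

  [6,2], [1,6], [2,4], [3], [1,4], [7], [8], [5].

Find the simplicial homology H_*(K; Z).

We work with the vertex ordering 1 < 2 < 3 < 4 < 5 < 6 < 7 < 8. The simplices of K, each written with vertices in increasing order, are:

  0-simplices (8): [1], [2], [3], [4], [5], [6], [7], [8]
  1-simplices (4): [1,4], [1,6], [2,4], [2,6]

so the chain groups are C_0 ≅ Z^8, C_1 ≅ Z^4.

Boundary ∂_1: C_1 → C_0 is given by ∂[p,q] = [q] − [p]. For instance
  ∂[2,6] = [6] − [2].
The resulting 8×4 matrix has rank 3, and its Smith normal form has invariant factors (1,1,1).

Computing H_k = (kernel of ∂_k) / (image of ∂_{k+1}):

  H_0: rank C_0 − rank ∂_1 = 8 − 3 = 5, and the invariant factors of ∂_1 are all 1, so H_0 ≅ Z^5.
  H_1: rank ker ∂_1 − rank ∂_2 = (4 − 3) − 0 = 1, and there is no ∂_2, so H_1 ≅ Z.

As a check, the Euler characteristic is 8 − 4 = 4, which agrees with 5 − 1 = 4.

H_0 = Z^5,  H_1 = Z.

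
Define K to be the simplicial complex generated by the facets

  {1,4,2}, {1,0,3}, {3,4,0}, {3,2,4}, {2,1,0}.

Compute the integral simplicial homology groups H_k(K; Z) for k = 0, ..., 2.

Take the total order 0 < 1 < 2 < 3 < 4 on the vertex set. Then K (dimension 2) consists of the simplices:

  0-simplices (5): [0], [1], [2], [3], [4]
  1-simplices (10): [0,1], [0,2], [0,3], [0,4], [1,2], [1,3], [1,4], [2,3], [2,4], [3,4]
  2-simplices (5): [0,1,2], [0,1,3], [0,3,4], [1,2,4], [2,3,4]

giving chain groups C_0 ≅ Z^5, C_1 ≅ Z^10, C_2 ≅ Z^5.

The boundary map ∂_1: C_1 → C_0 maps an edge to its endpoints' difference, ∂[p,q] = q − p. For instance
  ∂[0,2] = [2] − [0].
The resulting 5×10 matrix has rank 4, and its Smith normal form has invariant factors (1,1,1,1).

The boundary map ∂_2: C_2 → C_1 sends each 2-simplex [p,q,r] to [q,r] − [p,r] + [p,q]. For instance
  ∂[0,3,4] = [3,4] − [0,4] + [0,3],
  ∂[0,1,3] = [1,3] − [0,3] + [0,1].
This gives a 10×5 integer matrix of rank 5; reducing to Smith normal form yields diagonal entries (1,1,1,1,1).

Reading off H_k = ker ∂_k / im ∂_{k+1}:

  H_0: rank C_0 − rank ∂_1 = 5 − 4 = 1, and the invariant factors of ∂_1 are all 1, so H_0 ≅ Z.
  H_1: rank ker ∂_1 − rank ∂_2 = (10 − 4) − 5 = 1, and the invariant factors of ∂_2 are all 1, so H_1 ≅ Z.
  H_2: rank ker ∂_2 − rank ∂_3 = (5 − 5) − 0 = 0, and there is no ∂_3, so H_2 ≅ 0.

As a check, the Euler characteristic is 5 − 10 + 5 = 0, which agrees with 1 − 1 + 0 = 0.
(K is a triangulation of the Möbius band.)

H_0 = Z,  H_1 = Z,  H_2 = 0.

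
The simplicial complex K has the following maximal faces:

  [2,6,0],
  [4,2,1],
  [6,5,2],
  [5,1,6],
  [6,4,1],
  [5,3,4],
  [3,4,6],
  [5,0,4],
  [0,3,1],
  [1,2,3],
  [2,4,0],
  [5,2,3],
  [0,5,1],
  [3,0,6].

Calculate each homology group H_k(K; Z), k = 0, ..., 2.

H_0 = Z,  H_1 = Z^2,  H_2 = Z.

We work with the vertex ordering 0 < 1 < 2 < 3 < 4 < 5 < 6. The simplices of K, each written with vertices in increasing order, are:

  0-simplices (7): [0], [1], [2], [3], [4], [5], [6]
  1-simplices (21): [0,1], [0,2], [0,3], [0,4], [0,5], [0,6], [1,2], [1,3], [1,4], [1,5], [1,6], [2,3], [2,4], [2,5], [2,6], [3,4], [3,5], [3,6], [4,5], [4,6], [5,6]
  2-simplices (14): [0,1,3], [0,1,5], [0,2,4], [0,2,6], [0,3,6], [0,4,5], [1,2,3], [1,2,4], [1,4,6], [1,5,6], [2,3,5], [2,5,6], [3,4,5], [3,4,6]

giving chain groups C_0 ≅ Z^7, C_1 ≅ Z^21, C_2 ≅ Z^14.

∂_1: C_1 → C_0 is given by ∂[p,q] = [q] − [p]. For instance
  ∂[1,6] = [6] − [1].
The resulting 7×21 matrix has rank 6, and its Smith normal form has invariant factors (1,1,1,1,1,1).

The boundary map ∂_2: C_2 → C_1 acts by ∂[p,q,r] = [q,r] − [p,r] + [p,q]. For instance
  ∂[0,3,6] = [3,6] − [0,6] + [0,3],
  ∂[3,4,5] = [4,5] − [3,5] + [3,4].
The resulting 21×14 matrix has rank 13, and its Smith normal form has invariant factors (1,1,1,1,1,1,1,1,1,1,1,1,1).

Now H_k = ker ∂_k / im ∂_{k+1}, so:

  H_0: rank C_0 − rank ∂_1 = 7 − 6 = 1, and the invariant factors of ∂_1 are all 1, so H_0 = Z.
  H_1: rank ker ∂_1 − rank ∂_2 = (21 − 6) − 13 = 2, and the invariant factors of ∂_2 are all 1, so H_1 = Z^2.
  H_2: rank ker ∂_2 − rank ∂_3 = (14 − 13) − 0 = 1, and there is no ∂_3, so H_2 = Z.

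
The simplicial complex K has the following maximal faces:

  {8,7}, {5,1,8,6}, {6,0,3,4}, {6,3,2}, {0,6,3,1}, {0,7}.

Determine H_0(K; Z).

H_0 = Z.

K has 9 vertices, 18 edges, 12 triangles, 3 3-simplices.
rank ∂_0 = 0, rank ∂_1 = 8 ⇒ b_0 = 9 − 0 − 8 = 1; all invariant factors of ∂_1 are 1 so no torsion. So H_0 ≅ Z.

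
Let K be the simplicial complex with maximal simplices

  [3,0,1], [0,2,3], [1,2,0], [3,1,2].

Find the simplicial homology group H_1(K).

H_1 = 0.

Order the vertices as 0 < 1 < 2 < 3. Listing each simplex with vertices in this order, K has dimension 2 with simplices:

  0-simplices (4): [0], [1], [2], [3]
  1-simplices (6): [0,1], [0,2], [0,3], [1,2], [1,3], [2,3]
  2-simplices (4): [0,1,2], [0,1,3], [0,2,3], [1,2,3]

so the chain groups are C_0 ≅ Z^4, C_1 ≅ Z^6, C_2 ≅ Z^4.

Boundary ∂_1: C_1 → C_0 maps an edge to its endpoints' difference, ∂[p,q] = q − p.
This gives a 4×6 integer matrix of rank 3; reducing to Smith normal form yields diagonal entries (1,1,1).

∂_2: C_2 → C_1 maps a triangle to the signed sum of its edges. For instance
  ∂[0,2,3] = [2,3] − [0,3] + [0,2],
  ∂[0,1,2] = [1,2] − [0,2] + [0,1].
The 6×4 boundary matrix has rank 3 and Smith normal form diag(1,1,1).

Now H_k = ker ∂_k / im ∂_{k+1}, so:

  H_1: rank ker ∂_1 − rank ∂_2 = (6 − 3) − 3 = 0, and the invariant factors of ∂_2 are all 1, so H_1 = 0.

(K is a triangulation of the 2-sphere S^2.)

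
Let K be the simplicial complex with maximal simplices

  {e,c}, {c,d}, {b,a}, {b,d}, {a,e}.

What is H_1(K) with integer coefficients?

H_1 ≅ Z.

We work with the vertex ordering a < b < c < d < e. The simplices of K, each written with vertices in increasing order, are:

  0-simplices (5): a, b, c, d, e
  1-simplices (5): ab, ae, bd, cd, ce

giving chain groups C_0 ≅ Z^5, C_1 ≅ Z^5.

∂_1: C_1 → C_0 sends each edge [p,q] (with p < q) to q − p.
As a 5×5 matrix over Z this has rank 4, with invariant factors (1,1,1,1).

Reading off H_k = ker ∂_k / im ∂_{k+1}:

  H_1: rank ker ∂_1 − rank ∂_2 = (5 − 4) − 0 = 1, and there is no ∂_2, so H_1 = Z.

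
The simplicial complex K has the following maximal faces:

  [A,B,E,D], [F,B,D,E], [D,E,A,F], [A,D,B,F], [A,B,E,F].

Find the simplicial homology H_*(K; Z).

H_0 ≅ Z,  H_1 = 0,  H_2 = 0,  H_3 ≅ Z.

We work with the vertex ordering A < B < D < E < F. The simplices of K, each written with vertices in increasing order, are:

  0-simplices (5): A, B, D, E, F
  1-simplices (10): AB, AD, AE, AF, BD, BE, BF, DE, DF, EF
  2-simplices (10): ABD, ABE, ABF, ADE, ADF, AEF, BDE, BDF, BEF, DEF
  3-simplices (5): ABDE, ABDF, ABEF, ADEF, BDEF

Hence C_0 ≅ Z^5, C_1 ≅ Z^10, C_2 ≅ Z^10, C_3 ≅ Z^5.

∂_1: C_1 → C_0 maps an edge to its endpoints' difference, ∂[p,q] = q − p. For instance
  ∂BE = E − B.
The 5×10 boundary matrix has rank 4 and Smith normal form diag(1,1,1,1).

∂_2: C_2 → C_1 sends each 2-simplex [p,q,r] to [q,r] − [p,r] + [p,q]. For instance
  ∂BDF = DF − BF + BD,
  ∂ABD = BD − AD + AB.
The 10×10 boundary matrix has rank 6 and Smith normal form diag(1,1,1,1,1,1).

Boundary ∂_3: C_3 → C_2 sends each 3-simplex σ to the alternating sum Σ_i (−1)^i (σ with its i-th vertex removed). For instance
  ∂ABDF = BDF − ADF + ABF − ABD,
  ∂ADEF = DEF − AEF + ADF − ADE.
The 10×5 boundary matrix has rank 4 and Smith normal form diag(1,1,1,1).

From H_k ≅ ker(∂_k) / im(∂_{k+1}) we obtain:

  H_0: rank C_0 − rank ∂_1 = 5 − 4 = 1, and the invariant factors of ∂_1 are all 1, so H_0 = Z.
  H_1: rank ker ∂_1 − rank ∂_2 = (10 − 4) − 6 = 0, and the invariant factors of ∂_2 are all 1, so H_1 = 0.
  H_2: rank ker ∂_2 − rank ∂_3 = (10 − 6) − 4 = 0, and the invariant factors of ∂_3 are all 1, so H_2 = 0.
  H_3: rank ker ∂_3 − rank ∂_4 = (5 − 4) − 0 = 1, and there is no ∂_4, so H_3 = Z.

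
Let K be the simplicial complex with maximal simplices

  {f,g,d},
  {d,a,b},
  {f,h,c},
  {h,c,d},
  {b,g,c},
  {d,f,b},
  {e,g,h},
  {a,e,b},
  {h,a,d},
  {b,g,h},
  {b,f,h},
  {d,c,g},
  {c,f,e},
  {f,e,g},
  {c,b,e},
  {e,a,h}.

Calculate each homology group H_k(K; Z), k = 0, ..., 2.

H_0 = Z,  H_1 = Z^2,  H_2 = Z.

Fix the vertex order a < b < c < d < e < f < g < h and write every simplex with vertices in increasing order. Then dim K = 2 and the simplices of K are:

  0-simplices (8): a, b, c, d, e, f, g, h
  1-simplices (24): ab, ad, ae, ah, bc, bd, be, bf, bg, bh, cd, ce, cf, cg, ch, df, dg, dh, ef, eg, eh, fg, fh, gh
  2-simplices (16): abd, abe, adh, aeh, bce, bcg, bdf, bfh, bgh, cdg, cdh, cef, cfh, dfg, efg, egh

giving chain groups C_0 ≅ Z^8, C_1 ≅ Z^24, C_2 ≅ Z^16.

∂_1: C_1 → C_0 is given by ∂[p,q] = [q] − [p]. For instance
  ∂ch = h − c.
The 8×24 boundary matrix has rank 7 and Smith normal form diag(1,1,1,1,1,1,1).

The boundary map ∂_2: C_2 → C_1 sends each 2-simplex [p,q,r] to [q,r] − [p,r] + [p,q]. For instance
  ∂cef = ef − cf + ce,
  ∂cdg = dg − cg + cd.
The 24×16 boundary matrix has rank 15 and Smith normal form diag(1,1,1,1,1,1,1,1,1,1,1,1,1,1,1).

Now H_k = ker ∂_k / im ∂_{k+1}, so:

  H_0: rank C_0 − rank ∂_1 = 8 − 7 = 1, and the invariant factors of ∂_1 are all 1, so H_0 = Z.
  H_1: rank ker ∂_1 − rank ∂_2 = (24 − 7) − 15 = 2, and the invariant factors of ∂_2 are all 1, so H_1 = Z^2.
  H_2: rank ker ∂_2 − rank ∂_3 = (16 − 15) − 0 = 1, and there is no ∂_3, so H_2 = Z.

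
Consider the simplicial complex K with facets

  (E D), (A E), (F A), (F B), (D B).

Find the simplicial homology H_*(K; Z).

Take the total order A < B < D < E < F on the vertex set. Then K (dimension 1) consists of the simplices:

  0-simplices (5): A, B, D, E, F
  1-simplices (5): AE, AF, BD, BF, DE

giving chain groups C_0 ≅ Z^5, C_1 ≅ Z^5.

The boundary map ∂_1: C_1 → C_0 is given by ∂[p,q] = [q] − [p].
This gives a 5×5 integer matrix of rank 4; reducing to Smith normal form yields diagonal entries (1,1,1,1).

From H_k ≅ ker(∂_k) / im(∂_{k+1}) we obtain:

  H_0: rank C_0 − rank ∂_1 = 5 − 4 = 1, and the invariant factors of ∂_1 are all 1, so H_0 = Z.
  H_1: rank ker ∂_1 − rank ∂_2 = (5 − 4) − 0 = 1, and there is no ∂_2, so H_1 = Z.

H_0 = Z,  H_1 = Z.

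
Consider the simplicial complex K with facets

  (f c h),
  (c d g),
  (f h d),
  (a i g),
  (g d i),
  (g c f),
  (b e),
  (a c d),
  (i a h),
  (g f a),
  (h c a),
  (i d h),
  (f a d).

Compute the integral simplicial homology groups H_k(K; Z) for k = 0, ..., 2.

H_0 ≅ Z^2,  H_1 ≅ Z/2,  H_2 = 0.

We work with the vertex ordering a < b < c < d < e < f < g < h < i. The simplices of K, each written with vertices in increasing order, are:

  0-simplices (9): a, b, c, d, e, f, g, h, i
  1-simplices (19): ac, ad, af, ag, ah, ai, be, cd, cf, cg, ch, df, dg, dh, di, fg, fh, gi, hi
  2-simplices (12): acd, ach, adf, afg, agi, ahi, cdg, cfg, cfh, dfh, dgi, dhi

Hence C_0 ≅ Z^9, C_1 ≅ Z^19, C_2 ≅ Z^12.

The boundary map ∂_1: C_1 → C_0 sends each edge [p,q] (with p < q) to q − p. For instance
  ∂dg = g − d.
The resulting 9×19 matrix has rank 7, and its Smith normal form has invariant factors (1,1,1,1,1,1,1).

∂_2: C_2 → C_1 acts by ∂[p,q,r] = [q,r] − [p,r] + [p,q]. For instance
  ∂agi = gi − ai + ag,
  ∂dfh = fh − dh + df.
As a 19×12 matrix over Z this has rank 12, with invariant factors (1,1,1,1,1,1,1,1,1,1,1,2).

From H_k ≅ ker(∂_k) / im(∂_{k+1}) we obtain:

  H_0: rank C_0 − rank ∂_1 = 9 − 7 = 2, and the invariant factors of ∂_1 are all 1, so H_0 = Z^2.
  H_1: rank ker ∂_1 − rank ∂_2 = (19 − 7) − 12 = 0, and ∂_2 has invariant factor 2 > 1, so H_1 = Z/2.
  H_2: rank ker ∂_2 − rank ∂_3 = (12 − 12) − 0 = 0, and there is no ∂_3, so H_2 = 0.

(K is a triangulation of the disjoint union of the real projective plane RP^2 and the 1-simplex.)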